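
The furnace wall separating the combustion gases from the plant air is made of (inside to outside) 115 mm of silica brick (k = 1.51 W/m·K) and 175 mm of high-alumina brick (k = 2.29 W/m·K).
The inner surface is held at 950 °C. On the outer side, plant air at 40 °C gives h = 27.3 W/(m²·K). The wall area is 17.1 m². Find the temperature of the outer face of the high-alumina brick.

Using the resistance-network approach (series):
R_silica brick = L/(kA) = 0.115/(1.51×17.1) = 0.004454 K/W
R_high-alumina brick = L/(kA) = 0.175/(2.29×17.1) = 0.004469 K/W
R_outer film = 1/(h_o·A) = 1/(27.3×17.1) = 0.002142 K/W
R_total = 0.01106 K/W;  Q = ΔT/R_total = 910/0.01106 = 82240 W
T_interface = T_inner − Q·ΣR(inner→interface) = 950 − 82200×0.008923

T ≈ 216 °C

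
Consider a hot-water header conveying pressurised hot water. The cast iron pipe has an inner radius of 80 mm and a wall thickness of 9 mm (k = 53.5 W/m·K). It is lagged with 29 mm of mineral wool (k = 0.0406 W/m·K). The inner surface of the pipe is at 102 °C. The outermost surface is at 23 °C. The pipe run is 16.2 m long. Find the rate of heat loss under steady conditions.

Q ≈ 1160 W

Per-layer cylindrical resistances, series-summed:
R_cast iron pipe wall = ln(89/80)/(2π×53.5×16.2) = 1.958×10^-5 K/W
R_mineral wool = ln(118/89)/(2π×0.0406×16.2) = 0.06825 K/W
R_total = 0.06827 K/W
Q = ΔT/R_total = 79/0.06827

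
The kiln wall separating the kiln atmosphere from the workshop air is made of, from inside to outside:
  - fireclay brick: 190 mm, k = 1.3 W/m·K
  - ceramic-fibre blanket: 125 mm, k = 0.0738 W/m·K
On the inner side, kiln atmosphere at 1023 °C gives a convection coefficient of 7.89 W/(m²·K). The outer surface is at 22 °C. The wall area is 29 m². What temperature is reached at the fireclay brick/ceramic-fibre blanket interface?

Treating each layer as a thermal resistance in series:
R_inner film = 1/(h_i·A) = 1/(7.89×29) = 0.00437 K/W
R_fireclay brick = L/(kA) = 0.19/(1.3×29) = 0.00504 K/W
R_ceramic-fibre blanket = L/(kA) = 0.125/(0.0738×29) = 0.05841 K/W
R_total = 0.06782 K/W;  Q = ΔT/R_total = 1001/0.06782 = 14760 W
T_interface = T_inner − Q·ΣR(inner→interface) = 1023 − 14800×0.00941

T ≈ 884 °C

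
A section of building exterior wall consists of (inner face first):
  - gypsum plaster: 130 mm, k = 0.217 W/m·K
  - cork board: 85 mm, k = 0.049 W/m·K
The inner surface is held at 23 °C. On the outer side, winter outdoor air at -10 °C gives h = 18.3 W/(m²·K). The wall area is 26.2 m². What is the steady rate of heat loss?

Model the wall as resistances in series:
R_gypsum plaster = L/(kA) = 0.13/(0.217×26.2) = 0.02287 K/W
R_cork board = L/(kA) = 0.085/(0.049×26.2) = 0.06621 K/W
R_outer film = 1/(h_o·A) = 1/(18.3×26.2) = 0.002086 K/W
R_total = 0.09116 K/W
Q = ΔT / R_total = 33 / 0.09116

Q ≈ 362 W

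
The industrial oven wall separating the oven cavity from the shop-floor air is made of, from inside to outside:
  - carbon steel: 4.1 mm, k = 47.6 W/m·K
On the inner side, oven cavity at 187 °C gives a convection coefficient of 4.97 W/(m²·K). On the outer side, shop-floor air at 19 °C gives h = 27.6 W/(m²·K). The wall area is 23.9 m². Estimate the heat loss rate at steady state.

Q ≈ 16900 W

Using the resistance-network approach (series):
R_inner film = 1/(h_i·A) = 1/(4.97×23.9) = 0.008419 K/W
R_carbon steel = L/(kA) = 0.0041/(47.6×23.9) = 3.604×10^-6 K/W
R_outer film = 1/(h_o·A) = 1/(27.6×23.9) = 0.001516 K/W
R_total = 0.009938 K/W
Q = ΔT / R_total = 168 / 0.009938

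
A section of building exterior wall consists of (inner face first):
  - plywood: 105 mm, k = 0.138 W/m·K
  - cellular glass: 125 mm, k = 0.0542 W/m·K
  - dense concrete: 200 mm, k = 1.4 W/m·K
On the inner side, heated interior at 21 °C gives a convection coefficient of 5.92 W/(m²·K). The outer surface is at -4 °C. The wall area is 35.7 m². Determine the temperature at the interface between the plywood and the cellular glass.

Model the wall as resistances in series:
R_inner film = 1/(h_i·A) = 1/(5.92×35.7) = 0.004732 K/W
R_plywood = L/(kA) = 0.105/(0.138×35.7) = 0.02131 K/W
R_cellular glass = L/(kA) = 0.125/(0.0542×35.7) = 0.0646 K/W
R_dense concrete = L/(kA) = 0.2/(1.4×35.7) = 0.004002 K/W
R_total = 0.09465 K/W;  Q = ΔT/R_total = 25/0.09465 = 264.1 W
T_interface = T_inner − Q·ΣR(inner→interface) = 21 − 264×0.02604

T ≈ 14.1 °C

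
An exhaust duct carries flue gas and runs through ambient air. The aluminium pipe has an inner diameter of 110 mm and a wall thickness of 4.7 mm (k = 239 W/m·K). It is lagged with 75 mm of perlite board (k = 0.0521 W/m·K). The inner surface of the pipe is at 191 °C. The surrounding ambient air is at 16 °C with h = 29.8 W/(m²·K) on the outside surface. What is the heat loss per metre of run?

Radial resistances (cylindrical: R_cond = ln(r_o/r_i)/(2πkL), R_conv = 1/(h·2πrL)):
R_aluminium pipe wall = ln(59.7/55)/(2π×239×1) = 5.46×10^-5 K/W
R_perlite board = ln(134.7/59.7)/(2π×0.0521×1) = 2.486 K/W
R_outer film = 1/(h_o·2πr_oL) = 1/(29.8×2π×0.1347×1) = 0.03965 K/W
R_total = 2.525 K/W
Q = ΔT/R_total = 175/2.525

q′ ≈ 69.3 W/m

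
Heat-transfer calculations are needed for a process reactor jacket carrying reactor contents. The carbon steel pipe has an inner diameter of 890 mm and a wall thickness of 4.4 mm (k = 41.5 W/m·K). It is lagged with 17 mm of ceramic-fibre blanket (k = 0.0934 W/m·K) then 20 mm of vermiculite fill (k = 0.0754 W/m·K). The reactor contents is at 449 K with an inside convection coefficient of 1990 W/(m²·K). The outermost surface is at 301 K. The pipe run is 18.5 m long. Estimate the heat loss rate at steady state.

Cylindrical conduction, so R = ln(r₂/r₁)/(2πkL) per layer, in series:
R_inner film = 1/(h_i·2πr₁L) = 1/(1990×2π×0.445×18.5) = 9.715×10^-6 K/W
R_carbon steel pipe wall = ln(449.4/445)/(2π×41.5×18.5) = 2.04×10^-6 K/W
R_ceramic-fibre blanket = ln(466.4/449.4)/(2π×0.0934×18.5) = 0.00342 K/W
R_vermiculite fill = ln(486.4/466.4)/(2π×0.0754×18.5) = 0.004791 K/W
R_total = 0.008222 K/W
Q = ΔT/R_total = 148/0.008222

Q ≈ 18000 W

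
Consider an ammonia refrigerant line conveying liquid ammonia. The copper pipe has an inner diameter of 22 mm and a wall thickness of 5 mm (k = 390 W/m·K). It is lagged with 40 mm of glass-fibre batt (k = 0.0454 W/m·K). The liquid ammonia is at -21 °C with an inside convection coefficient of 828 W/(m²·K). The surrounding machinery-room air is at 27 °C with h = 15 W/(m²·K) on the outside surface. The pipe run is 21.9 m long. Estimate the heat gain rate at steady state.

Q ≈ 229 W

Per-layer cylindrical resistances, series-summed:
R_inner film = 1/(h_i·2πr₁L) = 1/(828×2π×0.011×21.9) = 7.979×10^-4 K/W
R_copper pipe wall = ln(16/11)/(2π×390×21.9) = 6.982×10^-6 K/W
R_glass-fibre batt = ln(56/16)/(2π×0.0454×21.9) = 0.2005 K/W
R_outer film = 1/(h_o·2πr_oL) = 1/(15×2π×0.056×21.9) = 0.008652 K/W
R_total = 0.21 K/W
Q = ΔT/R_total = 48/0.21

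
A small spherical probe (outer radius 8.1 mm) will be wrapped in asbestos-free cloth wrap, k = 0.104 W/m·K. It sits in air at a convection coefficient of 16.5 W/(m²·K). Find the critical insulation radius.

For a sphere r_cr = 2k/h = 2×0.104/16.5
r_cr = 12.6 mm; since the bare radius (8.1 mm) is below r_cr, adding a thin layer of insulation will *increase* heat loss.

r_cr ≈ 12.6 mm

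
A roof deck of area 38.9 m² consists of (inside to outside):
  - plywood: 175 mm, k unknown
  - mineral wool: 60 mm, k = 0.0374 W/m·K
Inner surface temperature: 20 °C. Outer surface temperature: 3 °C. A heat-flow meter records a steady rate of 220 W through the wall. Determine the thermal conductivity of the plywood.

Using the resistance-network approach (series):
R_mineral wool = L/(kA) = 0.06/(0.0374×38.9) = 0.04124 K/W
Sum of known resistances R_other = 0.04124 K/W
Total R = ΔT/Q = 17/220 = 0.07727 K/W
R_plywood = R_total − R_other = 0.03603 K/W
k = L/(R·A) = 0.175/(0.03603×38.9)

k ≈ 0.125 W/(m·K)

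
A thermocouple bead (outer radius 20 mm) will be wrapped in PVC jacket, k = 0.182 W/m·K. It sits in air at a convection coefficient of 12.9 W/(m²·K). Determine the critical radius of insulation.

r_cr ≈ 28.2 mm

For a sphere r_cr = 2k/h = 2×0.182/12.9
r_cr = 28.2 mm; since the bare radius (20 mm) is below r_cr, adding a thin layer of insulation will *increase* heat loss.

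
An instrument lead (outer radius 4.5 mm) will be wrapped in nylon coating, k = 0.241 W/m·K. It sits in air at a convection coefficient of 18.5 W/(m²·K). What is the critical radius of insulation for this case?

r_cr ≈ 13 mm

For a cylinder r_cr = k/h = 0.241/18.5
r_cr = 13 mm; since the bare radius (4.5 mm) is below r_cr, adding a thin layer of insulation will *increase* heat loss.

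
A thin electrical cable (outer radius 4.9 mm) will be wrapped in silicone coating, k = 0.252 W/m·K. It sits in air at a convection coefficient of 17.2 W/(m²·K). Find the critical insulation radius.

r_cr ≈ 14.7 mm

For a cylinder r_cr = k/h = 0.252/17.2
r_cr = 14.7 mm; since the bare radius (4.9 mm) is below r_cr, adding a thin layer of insulation will *increase* heat loss.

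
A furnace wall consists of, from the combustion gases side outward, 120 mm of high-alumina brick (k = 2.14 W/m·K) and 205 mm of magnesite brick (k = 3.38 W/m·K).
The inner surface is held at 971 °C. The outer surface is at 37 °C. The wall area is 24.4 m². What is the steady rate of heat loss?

Q ≈ 195000 W

Model the wall as resistances in series:
R_high-alumina brick = L/(kA) = 0.12/(2.14×24.4) = 0.002298 K/W
R_magnesite brick = L/(kA) = 0.205/(3.38×24.4) = 0.002486 K/W
R_total = 0.004784 K/W
Q = ΔT / R_total = 934 / 0.004784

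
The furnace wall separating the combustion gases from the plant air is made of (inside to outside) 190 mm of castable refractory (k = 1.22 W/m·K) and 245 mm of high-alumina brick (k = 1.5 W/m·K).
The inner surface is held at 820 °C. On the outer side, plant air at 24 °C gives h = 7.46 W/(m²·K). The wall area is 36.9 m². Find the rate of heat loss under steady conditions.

Q ≈ 64800 W

Using the resistance-network approach (series):
R_castable refractory = L/(kA) = 0.19/(1.22×36.9) = 0.004221 K/W
R_high-alumina brick = L/(kA) = 0.245/(1.5×36.9) = 0.004426 K/W
R_outer film = 1/(h_o·A) = 1/(7.46×36.9) = 0.003633 K/W
R_total = 0.01228 K/W
Q = ΔT / R_total = 796 / 0.01228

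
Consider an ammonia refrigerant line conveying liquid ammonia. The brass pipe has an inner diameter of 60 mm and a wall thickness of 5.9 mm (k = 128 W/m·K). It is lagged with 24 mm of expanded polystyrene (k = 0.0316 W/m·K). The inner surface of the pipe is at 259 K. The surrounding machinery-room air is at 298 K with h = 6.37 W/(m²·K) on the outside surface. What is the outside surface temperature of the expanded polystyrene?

T ≈ 293 K

For a radial system each layer contributes R = ln(r_out/r_in)/(2πkL); films add R = 1/(hA).
R_brass pipe wall = ln(35.9/30)/(2π×128×1) = 2.232×10^-4 K/W
R_expanded polystyrene = ln(59.9/35.9)/(2π×0.0316×1) = 2.578 K/W
R_outer film = 1/(h_o·2πr_oL) = 1/(6.37×2π×0.0599×1) = 0.4171 K/W
R_total = 2.996 K/W
Q = ΔT/R_total = 39/2.996
Q = 13 W/m
T_interface = T_inner + Q·ΣR(inner→interface) = 259 + 13×2.579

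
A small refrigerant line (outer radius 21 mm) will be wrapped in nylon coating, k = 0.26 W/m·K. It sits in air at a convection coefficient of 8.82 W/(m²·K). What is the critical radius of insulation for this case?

For a cylinder r_cr = k/h = 0.26/8.82
r_cr = 29.5 mm; since the bare radius (21 mm) is below r_cr, adding a thin layer of insulation will *increase* heat loss.

r_cr ≈ 29.5 mm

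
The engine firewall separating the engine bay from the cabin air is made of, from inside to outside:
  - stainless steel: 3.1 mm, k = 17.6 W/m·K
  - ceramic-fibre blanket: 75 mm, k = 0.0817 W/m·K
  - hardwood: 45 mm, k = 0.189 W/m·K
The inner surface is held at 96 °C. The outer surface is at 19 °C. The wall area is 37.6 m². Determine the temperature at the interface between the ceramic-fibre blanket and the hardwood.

Series thermal resistances:
R_stainless steel = L/(kA) = 0.0031/(17.6×37.6) = 4.684×10^-6 K/W
R_ceramic-fibre blanket = L/(kA) = 0.075/(0.0817×37.6) = 0.02441 K/W
R_hardwood = L/(kA) = 0.045/(0.189×37.6) = 0.006332 K/W
R_total = 0.03075 K/W;  Q = ΔT/R_total = 77/0.03075 = 2504 W
T_interface = T_inner − Q·ΣR(inner→interface) = 96 − 2500×0.02442

T ≈ 34.9 °C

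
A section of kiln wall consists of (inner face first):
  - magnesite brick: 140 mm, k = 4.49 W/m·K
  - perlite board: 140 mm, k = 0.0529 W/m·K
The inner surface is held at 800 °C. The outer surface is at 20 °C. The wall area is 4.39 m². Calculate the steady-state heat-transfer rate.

Q ≈ 1280 W

Using the resistance-network approach (series):
R_magnesite brick = L/(kA) = 0.14/(4.49×4.39) = 0.007103 K/W
R_perlite board = L/(kA) = 0.14/(0.0529×4.39) = 0.6028 K/W
R_total = 0.61 K/W
Q = ΔT / R_total = 780 / 0.61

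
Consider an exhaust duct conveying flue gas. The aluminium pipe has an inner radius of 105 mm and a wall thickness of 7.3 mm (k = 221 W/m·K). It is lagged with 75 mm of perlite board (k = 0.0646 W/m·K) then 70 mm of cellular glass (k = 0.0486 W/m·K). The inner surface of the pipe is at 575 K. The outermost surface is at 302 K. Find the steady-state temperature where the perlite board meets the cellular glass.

T ≈ 425 K

Radial resistances (cylindrical: R_cond = ln(r_o/r_i)/(2πkL), R_conv = 1/(h·2πrL)):
R_aluminium pipe wall = ln(112.3/105)/(2π×221×1) = 4.84×10^-5 K/W
R_perlite board = ln(187.3/112.3)/(2π×0.0646×1) = 1.26 K/W
R_cellular glass = ln(257.3/187.3)/(2π×0.0486×1) = 1.04 K/W
R_total = 2.3 K/W
Q = ΔT/R_total = 273/2.3
Q = 119 W/m
T_interface = T_inner − Q·ΣR(inner→interface) = 575 − 119×1.26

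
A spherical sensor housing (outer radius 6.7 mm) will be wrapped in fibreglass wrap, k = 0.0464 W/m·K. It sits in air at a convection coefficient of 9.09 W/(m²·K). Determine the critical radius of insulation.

r_cr ≈ 10.2 mm

For a sphere r_cr = 2k/h = 2×0.0464/9.09
r_cr = 10.2 mm; since the bare radius (6.7 mm) is below r_cr, adding a thin layer of insulation will *increase* heat loss.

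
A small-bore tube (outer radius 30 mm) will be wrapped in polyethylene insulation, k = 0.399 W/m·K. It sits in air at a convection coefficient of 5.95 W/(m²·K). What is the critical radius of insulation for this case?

For a cylinder r_cr = k/h = 0.399/5.95
r_cr = 67.1 mm; since the bare radius (30 mm) is below r_cr, adding a thin layer of insulation will *increase* heat loss.

r_cr ≈ 67.1 mm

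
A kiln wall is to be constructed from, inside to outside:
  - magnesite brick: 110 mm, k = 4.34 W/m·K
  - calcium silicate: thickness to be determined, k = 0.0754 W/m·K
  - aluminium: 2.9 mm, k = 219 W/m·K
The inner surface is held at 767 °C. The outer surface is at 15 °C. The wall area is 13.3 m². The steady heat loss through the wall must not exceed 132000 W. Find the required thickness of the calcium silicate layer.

Thermal resistances in series:
R_magnesite brick = L/(kA) = 0.11/(4.34×13.3) = 0.001906 K/W
R_aluminium = L/(kA) = 0.0029/(219×13.3) = 9.956×10^-7 K/W
Sum of the known resistances R_other = 0.001907 K/W
Required total resistance R_tot = ΔT/Q_allow = 752/132000 = 0.005697 K/W
R_calcium silicate = R_tot − R_other = 0.00379 K/W
L = R·k·A = 0.00379×0.0754×13.3

L ≈ 3.8 mm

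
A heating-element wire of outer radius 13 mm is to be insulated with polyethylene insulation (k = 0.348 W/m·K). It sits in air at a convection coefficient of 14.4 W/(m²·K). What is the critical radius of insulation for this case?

r_cr ≈ 24.2 mm

For a cylinder r_cr = k/h = 0.348/14.4
r_cr = 24.2 mm; since the bare radius (13 mm) is below r_cr, adding a thin layer of insulation will *increase* heat loss.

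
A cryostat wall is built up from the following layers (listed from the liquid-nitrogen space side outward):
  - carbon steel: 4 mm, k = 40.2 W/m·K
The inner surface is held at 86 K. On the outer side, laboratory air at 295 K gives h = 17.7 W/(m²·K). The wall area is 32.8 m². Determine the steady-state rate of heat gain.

Model the wall as resistances in series:
R_carbon steel = L/(kA) = 0.004/(40.2×32.8) = 3.034×10^-6 K/W
R_outer film = 1/(h_o·A) = 1/(17.7×32.8) = 0.001722 K/W
R_total = 0.001726 K/W
Q = ΔT / R_total = 209 / 0.001726

Q ≈ 121000 W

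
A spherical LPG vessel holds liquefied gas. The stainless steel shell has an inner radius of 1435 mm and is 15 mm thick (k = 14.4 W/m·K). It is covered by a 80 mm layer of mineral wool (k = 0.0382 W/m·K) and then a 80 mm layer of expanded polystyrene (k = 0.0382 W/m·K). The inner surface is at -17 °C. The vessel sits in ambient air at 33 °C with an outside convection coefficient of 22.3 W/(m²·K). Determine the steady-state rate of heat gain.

Q ≈ 347 W

Radial (spherical) resistances in series:
R_stainless steel shell = (1/1.435 − 1/1.45)/(4π×14.4) = 3.984×10^-5 K/W
R_mineral wool = (1/1.45 − 1/1.53)/(4π×0.0382) = 0.07512 K/W
R_expanded polystyrene = (1/1.53 − 1/1.61)/(4π×0.0382) = 0.06765 K/W
R_outer film = 1/(h·4πr_o²) = 1/(22.3×4π×1.61²) = 0.001377 K/W
R_total = 0.1442 K/W
Q = ΔT/R_total = 50/0.1442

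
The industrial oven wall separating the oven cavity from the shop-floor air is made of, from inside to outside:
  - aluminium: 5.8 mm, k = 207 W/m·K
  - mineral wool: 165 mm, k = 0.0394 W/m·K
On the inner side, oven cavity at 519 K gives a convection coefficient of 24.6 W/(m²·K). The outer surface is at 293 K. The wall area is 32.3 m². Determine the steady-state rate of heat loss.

Q ≈ 1730 W

Series thermal resistances:
R_inner film = 1/(h_i·A) = 1/(24.6×32.3) = 0.001259 K/W
R_aluminium = L/(kA) = 0.0058/(207×32.3) = 8.675×10^-7 K/W
R_mineral wool = L/(kA) = 0.165/(0.0394×32.3) = 0.1297 K/W
R_total = 0.1309 K/W
Q = ΔT / R_total = 226 / 0.1309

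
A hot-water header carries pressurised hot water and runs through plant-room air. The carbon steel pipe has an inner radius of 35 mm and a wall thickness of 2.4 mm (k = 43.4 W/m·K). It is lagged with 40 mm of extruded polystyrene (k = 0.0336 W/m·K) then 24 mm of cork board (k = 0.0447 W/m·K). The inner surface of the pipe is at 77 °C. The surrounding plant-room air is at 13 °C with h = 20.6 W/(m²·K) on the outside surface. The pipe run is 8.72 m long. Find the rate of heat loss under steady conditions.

Q ≈ 124 W

Treating each annulus and film as a series resistance:
R_carbon steel pipe wall = ln(37.4/35)/(2π×43.4×8.72) = 2.789×10^-5 K/W
R_extruded polystyrene = ln(77.4/37.4)/(2π×0.0336×8.72) = 0.3951 K/W
R_cork board = ln(101.4/77.4)/(2π×0.0447×8.72) = 0.1103 K/W
R_outer film = 1/(h_o·2πr_oL) = 1/(20.6×2π×0.1014×8.72) = 0.008738 K/W
R_total = 0.5141 K/W
Q = ΔT/R_total = 64/0.5141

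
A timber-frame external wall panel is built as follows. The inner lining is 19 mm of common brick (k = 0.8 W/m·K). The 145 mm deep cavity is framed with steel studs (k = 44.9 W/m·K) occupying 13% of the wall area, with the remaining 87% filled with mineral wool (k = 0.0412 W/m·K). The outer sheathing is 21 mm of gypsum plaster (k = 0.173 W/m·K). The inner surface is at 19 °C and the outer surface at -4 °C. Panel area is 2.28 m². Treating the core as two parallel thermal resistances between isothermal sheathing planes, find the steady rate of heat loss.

Q ≈ 309 W

Sheathing layers in series; stud and cavity paths in parallel between them.
R_inner = 0.019/(0.8×2.28) = 0.01042 K/W
R_stud  = 0.145/(44.9×0.13×2.28) = 0.0109 K/W
R_cav   = 0.145/(0.0412×0.87×2.28) = 1.774 K/W
1/R_core = 1/R_stud + 1/R_cav → R_core = 0.01083 K/W
R_outer = 0.021/(0.173×2.28) = 0.05324 K/W
R_total = 0.07449 K/W
Q = ΔT/R_total = 23/0.07449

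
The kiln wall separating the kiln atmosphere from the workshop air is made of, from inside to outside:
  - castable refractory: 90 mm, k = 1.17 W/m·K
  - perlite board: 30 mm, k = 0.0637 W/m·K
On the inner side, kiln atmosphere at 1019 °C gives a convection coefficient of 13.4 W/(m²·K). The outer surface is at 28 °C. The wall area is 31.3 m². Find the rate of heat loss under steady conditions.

Using the resistance-network approach (series):
R_inner film = 1/(h_i·A) = 1/(13.4×31.3) = 0.002384 K/W
R_castable refractory = L/(kA) = 0.09/(1.17×31.3) = 0.002458 K/W
R_perlite board = L/(kA) = 0.03/(0.0637×31.3) = 0.01505 K/W
R_total = 0.01989 K/W
Q = ΔT / R_total = 991 / 0.01989

Q ≈ 49800 W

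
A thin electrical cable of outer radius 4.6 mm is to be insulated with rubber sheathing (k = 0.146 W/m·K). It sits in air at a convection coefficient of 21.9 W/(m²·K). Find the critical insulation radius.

For a cylinder r_cr = k/h = 0.146/21.9
r_cr = 6.67 mm; since the bare radius (4.6 mm) is below r_cr, adding a thin layer of insulation will *increase* heat loss.

r_cr ≈ 6.67 mm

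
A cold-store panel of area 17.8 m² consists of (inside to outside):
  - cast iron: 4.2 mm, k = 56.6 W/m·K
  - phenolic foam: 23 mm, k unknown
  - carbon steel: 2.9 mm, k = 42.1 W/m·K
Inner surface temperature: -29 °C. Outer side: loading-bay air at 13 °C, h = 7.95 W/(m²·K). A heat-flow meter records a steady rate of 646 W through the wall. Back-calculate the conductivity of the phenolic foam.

k ≈ 0.0223 W/(m·K)

Model the wall as resistances in series:
R_cast iron = L/(kA) = 0.0042/(56.6×17.8) = 4.169×10^-6 K/W
R_carbon steel = L/(kA) = 0.0029/(42.1×17.8) = 3.87×10^-6 K/W
R_outer film = 1/(h_o·A) = 1/(7.95×17.8) = 0.007067 K/W
Sum of known resistances R_other = 0.007075 K/W
Total R = ΔT/Q = 42/646 = 0.06502 K/W
R_phenolic foam = R_total − R_other = 0.05794 K/W
k = L/(R·A) = 0.023/(0.05794×17.8)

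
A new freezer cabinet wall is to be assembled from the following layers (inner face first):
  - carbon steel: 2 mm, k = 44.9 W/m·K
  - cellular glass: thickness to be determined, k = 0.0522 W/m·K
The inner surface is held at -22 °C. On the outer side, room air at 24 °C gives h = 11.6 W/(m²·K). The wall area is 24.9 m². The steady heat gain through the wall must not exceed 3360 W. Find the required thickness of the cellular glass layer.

L ≈ 13.3 mm

Thermal resistances in series:
R_carbon steel = L/(kA) = 0.002/(44.9×24.9) = 1.789×10^-6 K/W
R_outer film = 1/(h_o·A) = 1/(11.6×24.9) = 0.003462 K/W
Sum of the known resistances R_other = 0.003464 K/W
Required total resistance R_tot = ΔT/Q_allow = 46/3360 = 0.01369 K/W
R_cellular glass = R_tot − R_other = 0.01023 K/W
L = R·k·A = 0.01023×0.0522×24.9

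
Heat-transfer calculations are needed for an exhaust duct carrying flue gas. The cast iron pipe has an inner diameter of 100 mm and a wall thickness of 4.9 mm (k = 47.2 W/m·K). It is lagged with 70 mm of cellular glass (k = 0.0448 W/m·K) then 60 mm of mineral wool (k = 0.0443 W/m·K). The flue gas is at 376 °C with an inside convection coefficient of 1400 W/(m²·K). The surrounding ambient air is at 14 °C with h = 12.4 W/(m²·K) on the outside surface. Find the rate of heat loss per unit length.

q′ ≈ 82.2 W/m

Cylindrical conduction, so R = ln(r₂/r₁)/(2πkL) per layer, in series:
R_inner film = 1/(h_i·2πr₁L) = 1/(1400×2π×0.05×1) = 0.002274 K/W
R_cast iron pipe wall = ln(54.9/50)/(2π×47.2×1) = 3.152×10^-4 K/W
R_cellular glass = ln(124.9/54.9)/(2π×0.0448×1) = 2.92 K/W
R_mineral wool = ln(184.9/124.9)/(2π×0.0443×1) = 1.409 K/W
R_outer film = 1/(h_o·2πr_oL) = 1/(12.4×2π×0.1849×1) = 0.06942 K/W
R_total = 4.402 K/W
Q = ΔT/R_total = 362/4.402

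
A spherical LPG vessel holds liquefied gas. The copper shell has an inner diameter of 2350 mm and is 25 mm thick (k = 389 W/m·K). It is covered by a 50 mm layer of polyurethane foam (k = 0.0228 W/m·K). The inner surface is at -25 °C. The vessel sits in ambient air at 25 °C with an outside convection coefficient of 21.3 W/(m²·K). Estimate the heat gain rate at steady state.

Q ≈ 421 W

Each spherical layer contributes R = (1/r_i − 1/r_o)/(4πk):
R_copper shell = (1/1.175 − 1/1.2)/(4π×389) = 3.627×10^-6 K/W
R_polyurethane foam = (1/1.2 − 1/1.25)/(4π×0.0228) = 0.1163 K/W
R_outer film = 1/(h·4πr_o²) = 1/(21.3×4π×1.25²) = 0.002391 K/W
R_total = 0.1187 K/W
Q = ΔT/R_total = 50/0.1187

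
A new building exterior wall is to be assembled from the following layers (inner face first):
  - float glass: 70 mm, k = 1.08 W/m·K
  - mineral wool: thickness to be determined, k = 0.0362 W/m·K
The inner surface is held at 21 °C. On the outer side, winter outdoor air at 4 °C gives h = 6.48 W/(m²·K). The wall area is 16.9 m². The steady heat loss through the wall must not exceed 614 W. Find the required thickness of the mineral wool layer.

L ≈ 9.01 mm

Series thermal resistances:
R_float glass = L/(kA) = 0.07/(1.08×16.9) = 0.003835 K/W
R_outer film = 1/(h_o·A) = 1/(6.48×16.9) = 0.009131 K/W
Sum of the known resistances R_other = 0.01297 K/W
Required total resistance R_tot = ΔT/Q_allow = 17/614 = 0.02769 K/W
R_mineral wool = R_tot − R_other = 0.01472 K/W
L = R·k·A = 0.01472×0.0362×16.9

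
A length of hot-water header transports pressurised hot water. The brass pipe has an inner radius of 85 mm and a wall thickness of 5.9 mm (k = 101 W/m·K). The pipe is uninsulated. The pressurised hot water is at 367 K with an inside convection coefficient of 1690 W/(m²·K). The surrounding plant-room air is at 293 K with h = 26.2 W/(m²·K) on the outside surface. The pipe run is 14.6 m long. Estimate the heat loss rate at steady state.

Per-layer cylindrical resistances, series-summed:
R_inner film = 1/(h_i·2πr₁L) = 1/(1690×2π×0.085×14.6) = 7.589×10^-5 K/W
R_brass pipe wall = ln(90.9/85)/(2π×101×14.6) = 7.243×10^-6 K/W
R_outer film = 1/(h_o·2πr_oL) = 1/(26.2×2π×0.0909×14.6) = 0.004577 K/W
R_total = 0.00466 K/W
Q = ΔT/R_total = 74/0.00466

Q ≈ 15900 W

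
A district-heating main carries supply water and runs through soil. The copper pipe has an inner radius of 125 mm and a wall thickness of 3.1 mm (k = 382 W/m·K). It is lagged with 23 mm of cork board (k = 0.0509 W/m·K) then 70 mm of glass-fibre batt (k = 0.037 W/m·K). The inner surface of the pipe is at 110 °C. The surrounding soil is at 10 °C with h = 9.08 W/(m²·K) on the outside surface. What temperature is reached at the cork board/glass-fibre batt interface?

Radial resistances (cylindrical: R_cond = ln(r_o/r_i)/(2πkL), R_conv = 1/(h·2πrL)):
R_copper pipe wall = ln(128.1/125)/(2π×382×1) = 1.021×10^-5 K/W
R_cork board = ln(151.1/128.1)/(2π×0.0509×1) = 0.5163 K/W
R_glass-fibre batt = ln(221.1/151.1)/(2π×0.037×1) = 1.637 K/W
R_outer film = 1/(h_o·2πr_oL) = 1/(9.08×2π×0.2211×1) = 0.07928 K/W
R_total = 2.233 K/W
Q = ΔT/R_total = 100/2.233
Q = 44.8 W/m
T_interface = T_inner − Q·ΣR(inner→interface) = 110 − 44.8×0.5163

T ≈ 86.9 °C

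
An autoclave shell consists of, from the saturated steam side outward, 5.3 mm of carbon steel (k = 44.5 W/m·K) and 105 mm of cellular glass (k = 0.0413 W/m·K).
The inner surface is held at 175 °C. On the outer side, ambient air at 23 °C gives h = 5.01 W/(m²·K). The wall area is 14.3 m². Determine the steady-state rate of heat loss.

Model the wall as resistances in series:
R_carbon steel = L/(kA) = 0.0053/(44.5×14.3) = 8.329×10^-6 K/W
R_cellular glass = L/(kA) = 0.105/(0.0413×14.3) = 0.1778 K/W
R_outer film = 1/(h_o·A) = 1/(5.01×14.3) = 0.01396 K/W
R_total = 0.1918 K/W
Q = ΔT / R_total = 152 / 0.1918

Q ≈ 793 W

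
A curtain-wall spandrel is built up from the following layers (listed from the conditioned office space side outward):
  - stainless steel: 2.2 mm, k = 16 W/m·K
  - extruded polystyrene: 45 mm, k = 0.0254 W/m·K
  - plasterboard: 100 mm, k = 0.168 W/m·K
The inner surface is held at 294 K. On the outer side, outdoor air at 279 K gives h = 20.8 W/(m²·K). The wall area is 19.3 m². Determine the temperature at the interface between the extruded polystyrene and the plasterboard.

Treating each layer as a thermal resistance in series:
R_stainless steel = L/(kA) = 0.0022/(16×19.3) = 7.124×10^-6 K/W
R_extruded polystyrene = L/(kA) = 0.045/(0.0254×19.3) = 0.0918 K/W
R_plasterboard = L/(kA) = 0.1/(0.168×19.3) = 0.03084 K/W
R_outer film = 1/(h_o·A) = 1/(20.8×19.3) = 0.002491 K/W
R_total = 0.1251 K/W;  Q = ΔT/R_total = 15/0.1251 = 119.9 W
T_interface = T_inner − Q·ΣR(inner→interface) = 294 − 120×0.0918

T ≈ 283 K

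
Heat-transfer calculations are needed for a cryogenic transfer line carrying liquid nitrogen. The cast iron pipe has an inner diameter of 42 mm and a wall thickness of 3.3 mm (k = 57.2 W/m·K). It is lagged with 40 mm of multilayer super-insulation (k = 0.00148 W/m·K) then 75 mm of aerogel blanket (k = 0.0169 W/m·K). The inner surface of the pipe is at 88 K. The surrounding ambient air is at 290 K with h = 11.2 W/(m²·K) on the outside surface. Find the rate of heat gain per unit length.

q′ ≈ 1.8 W/m

Radial resistances (cylindrical: R_cond = ln(r_o/r_i)/(2πkL), R_conv = 1/(h·2πrL)):
R_cast iron pipe wall = ln(24.3/21)/(2π×57.2×1) = 4.061×10^-4 K/W
R_multilayer super-insulation = ln(64.3/24.3)/(2π×0.00148×1) = 104.6 K/W
R_aerogel blanket = ln(139.3/64.3)/(2π×0.0169×1) = 7.28 K/W
R_outer film = 1/(h_o·2πr_oL) = 1/(11.2×2π×0.1393×1) = 0.102 K/W
R_total = 112 K/W
Q = ΔT/R_total = 202/112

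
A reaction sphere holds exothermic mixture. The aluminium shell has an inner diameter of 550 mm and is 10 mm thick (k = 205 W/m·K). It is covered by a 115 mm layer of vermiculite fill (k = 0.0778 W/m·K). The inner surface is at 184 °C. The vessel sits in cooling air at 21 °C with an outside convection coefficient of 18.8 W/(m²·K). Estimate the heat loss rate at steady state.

Each spherical layer contributes R = (1/r_i − 1/r_o)/(4πk):
R_aluminium shell = (1/0.275 − 1/0.285)/(4π×205) = 4.953×10^-5 K/W
R_vermiculite fill = (1/0.285 − 1/0.4)/(4π×0.0778) = 1.032 K/W
R_outer film = 1/(h·4πr_o²) = 1/(18.8×4π×0.4²) = 0.02646 K/W
R_total = 1.058 K/W
Q = ΔT/R_total = 163/1.058

Q ≈ 154 W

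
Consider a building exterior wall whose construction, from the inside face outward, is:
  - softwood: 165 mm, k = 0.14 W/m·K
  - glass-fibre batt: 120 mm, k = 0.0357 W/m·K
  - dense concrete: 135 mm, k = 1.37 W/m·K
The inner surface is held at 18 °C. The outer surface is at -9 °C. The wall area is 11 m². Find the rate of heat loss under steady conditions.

Q ≈ 64 W

Using the resistance-network approach (series):
R_softwood = L/(kA) = 0.165/(0.14×11) = 0.1071 K/W
R_glass-fibre batt = L/(kA) = 0.12/(0.0357×11) = 0.3056 K/W
R_dense concrete = L/(kA) = 0.135/(1.37×11) = 0.008958 K/W
R_total = 0.4217 K/W
Q = ΔT / R_total = 27 / 0.4217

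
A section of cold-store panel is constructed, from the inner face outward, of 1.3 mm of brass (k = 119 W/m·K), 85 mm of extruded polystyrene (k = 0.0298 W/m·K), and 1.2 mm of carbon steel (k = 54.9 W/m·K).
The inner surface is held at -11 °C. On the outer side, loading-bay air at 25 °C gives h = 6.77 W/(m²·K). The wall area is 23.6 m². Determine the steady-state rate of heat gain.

Using the resistance-network approach (series):
R_brass = L/(kA) = 0.0013/(119×23.6) = 4.629×10^-7 K/W
R_extruded polystyrene = L/(kA) = 0.085/(0.0298×23.6) = 0.1209 K/W
R_carbon steel = L/(kA) = 0.0012/(54.9×23.6) = 9.262×10^-7 K/W
R_outer film = 1/(h_o·A) = 1/(6.77×23.6) = 0.006259 K/W
R_total = 0.1271 K/W
Q = ΔT / R_total = 36 / 0.1271

Q ≈ 283 W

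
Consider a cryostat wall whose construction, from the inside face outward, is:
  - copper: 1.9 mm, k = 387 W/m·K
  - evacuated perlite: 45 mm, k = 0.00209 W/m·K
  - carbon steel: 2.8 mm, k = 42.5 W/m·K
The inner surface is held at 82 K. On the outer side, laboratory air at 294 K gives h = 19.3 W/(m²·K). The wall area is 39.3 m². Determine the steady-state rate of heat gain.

Model the wall as resistances in series:
R_copper = L/(kA) = 0.0019/(387×39.3) = 1.249×10^-7 K/W
R_evacuated perlite = L/(kA) = 0.045/(0.00209×39.3) = 0.5479 K/W
R_carbon steel = L/(kA) = 0.0028/(42.5×39.3) = 1.676×10^-6 K/W
R_outer film = 1/(h_o·A) = 1/(19.3×39.3) = 0.001318 K/W
R_total = 0.5492 K/W
Q = ΔT / R_total = 212 / 0.5492

Q ≈ 386 W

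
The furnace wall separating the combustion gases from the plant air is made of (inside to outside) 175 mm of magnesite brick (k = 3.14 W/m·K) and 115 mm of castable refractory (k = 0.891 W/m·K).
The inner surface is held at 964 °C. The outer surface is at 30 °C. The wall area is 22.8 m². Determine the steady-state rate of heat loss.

Model the wall as resistances in series:
R_magnesite brick = L/(kA) = 0.175/(3.14×22.8) = 0.002444 K/W
R_castable refractory = L/(kA) = 0.115/(0.891×22.8) = 0.005661 K/W
R_total = 0.008105 K/W
Q = ΔT / R_total = 934 / 0.008105

Q ≈ 115000 W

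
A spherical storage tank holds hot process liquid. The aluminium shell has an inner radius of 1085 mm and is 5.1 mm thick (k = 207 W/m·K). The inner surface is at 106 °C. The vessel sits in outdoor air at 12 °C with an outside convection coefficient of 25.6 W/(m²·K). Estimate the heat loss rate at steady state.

Radial (spherical) resistances in series:
R_aluminium shell = (1/1.085 − 1/1.0901)/(4π×207) = 1.658×10^-6 K/W
R_outer film = 1/(h·4πr_o²) = 1/(25.6×4π×1.0901²) = 0.002616 K/W
R_total = 0.002618 K/W
Q = ΔT/R_total = 94/0.002618

Q ≈ 35900 W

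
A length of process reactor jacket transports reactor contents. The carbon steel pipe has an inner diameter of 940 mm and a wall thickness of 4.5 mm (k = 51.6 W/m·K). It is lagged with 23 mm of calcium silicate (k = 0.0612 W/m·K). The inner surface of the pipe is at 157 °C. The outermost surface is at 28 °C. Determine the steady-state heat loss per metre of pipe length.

q′ ≈ 1050 W/m

Per-layer cylindrical resistances, series-summed:
R_carbon steel pipe wall = ln(474.5/470)/(2π×51.6×1) = 2.939×10^-5 K/W
R_calcium silicate = ln(497.5/474.5)/(2π×0.0612×1) = 0.1231 K/W
R_total = 0.1231 K/W
Q = ΔT/R_total = 129/0.1231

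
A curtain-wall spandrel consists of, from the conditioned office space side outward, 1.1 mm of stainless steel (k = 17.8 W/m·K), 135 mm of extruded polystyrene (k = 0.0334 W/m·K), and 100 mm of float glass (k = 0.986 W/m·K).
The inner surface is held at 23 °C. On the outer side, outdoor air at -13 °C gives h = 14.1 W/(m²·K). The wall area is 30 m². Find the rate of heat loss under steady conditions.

Q ≈ 256 W

Model the wall as resistances in series:
R_stainless steel = L/(kA) = 0.0011/(17.8×30) = 2.06×10^-6 K/W
R_extruded polystyrene = L/(kA) = 0.135/(0.0334×30) = 0.1347 K/W
R_float glass = L/(kA) = 0.1/(0.986×30) = 0.003381 K/W
R_outer film = 1/(h_o·A) = 1/(14.1×30) = 0.002364 K/W
R_total = 0.1405 K/W
Q = ΔT / R_total = 36 / 0.1405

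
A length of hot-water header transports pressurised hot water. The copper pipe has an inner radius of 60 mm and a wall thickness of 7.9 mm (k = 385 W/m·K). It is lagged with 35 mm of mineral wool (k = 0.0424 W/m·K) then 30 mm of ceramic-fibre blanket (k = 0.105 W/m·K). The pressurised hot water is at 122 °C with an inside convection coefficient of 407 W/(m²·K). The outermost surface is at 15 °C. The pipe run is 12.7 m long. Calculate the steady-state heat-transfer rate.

Q ≈ 695 W

For a radial system each layer contributes R = ln(r_out/r_in)/(2πkL); films add R = 1/(hA).
R_inner film = 1/(h_i·2πr₁L) = 1/(407×2π×0.06×12.7) = 5.132×10^-4 K/W
R_copper pipe wall = ln(67.9/60)/(2π×385×12.7) = 4.026×10^-6 K/W
R_mineral wool = ln(102.9/67.9)/(2π×0.0424×12.7) = 0.1229 K/W
R_ceramic-fibre blanket = ln(132.9/102.9)/(2π×0.105×12.7) = 0.03053 K/W
R_total = 0.1539 K/W
Q = ΔT/R_total = 107/0.1539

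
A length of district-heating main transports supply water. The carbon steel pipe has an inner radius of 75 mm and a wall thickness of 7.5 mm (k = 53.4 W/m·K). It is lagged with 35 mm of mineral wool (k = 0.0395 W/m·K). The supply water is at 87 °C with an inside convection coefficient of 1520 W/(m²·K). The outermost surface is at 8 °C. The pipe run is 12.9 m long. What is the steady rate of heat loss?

For a radial system each layer contributes R = ln(r_out/r_in)/(2πkL); films add R = 1/(hA).
R_inner film = 1/(h_i·2πr₁L) = 1/(1520×2π×0.075×12.9) = 1.082×10^-4 K/W
R_carbon steel pipe wall = ln(82.5/75)/(2π×53.4×12.9) = 2.202×10^-5 K/W
R_mineral wool = ln(117.5/82.5)/(2π×0.0395×12.9) = 0.1105 K/W
R_total = 0.1106 K/W
Q = ΔT/R_total = 79/0.1106

Q ≈ 714 W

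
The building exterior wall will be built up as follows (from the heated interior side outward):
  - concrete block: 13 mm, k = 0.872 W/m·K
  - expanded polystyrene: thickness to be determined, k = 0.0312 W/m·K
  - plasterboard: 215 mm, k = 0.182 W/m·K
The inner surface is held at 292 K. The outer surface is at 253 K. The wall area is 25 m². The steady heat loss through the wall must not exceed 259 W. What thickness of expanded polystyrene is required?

L ≈ 80.1 mm

Series thermal resistances:
R_concrete block = L/(kA) = 0.013/(0.872×25) = 5.963×10^-4 K/W
R_plasterboard = L/(kA) = 0.215/(0.182×25) = 0.04725 K/W
Sum of the known resistances R_other = 0.04785 K/W
Required total resistance R_tot = ΔT/Q_allow = 39/259 = 0.1506 K/W
R_expanded polystyrene = R_tot − R_other = 0.1027 K/W
L = R·k·A = 0.1027×0.0312×25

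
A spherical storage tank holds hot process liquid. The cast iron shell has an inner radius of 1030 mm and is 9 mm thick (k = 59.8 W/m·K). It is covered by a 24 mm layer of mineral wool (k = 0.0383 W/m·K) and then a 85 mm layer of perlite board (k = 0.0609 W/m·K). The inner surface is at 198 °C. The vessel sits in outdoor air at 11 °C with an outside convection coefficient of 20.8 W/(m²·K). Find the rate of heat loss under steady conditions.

For a spherical shell R = (1/r₁ − 1/r₂)/(4πk); film R = 1/(h·4πr²). In series:
R_cast iron shell = (1/1.03 − 1/1.039)/(4π×59.8) = 1.119×10^-5 K/W
R_mineral wool = (1/1.039 − 1/1.063)/(4π×0.0383) = 0.04515 K/W
R_perlite board = (1/1.063 − 1/1.148)/(4π×0.0609) = 0.09102 K/W
R_outer film = 1/(h·4πr_o²) = 1/(20.8×4π×1.148²) = 0.002903 K/W
R_total = 0.1391 K/W
Q = ΔT/R_total = 187/0.1391

Q ≈ 1340 W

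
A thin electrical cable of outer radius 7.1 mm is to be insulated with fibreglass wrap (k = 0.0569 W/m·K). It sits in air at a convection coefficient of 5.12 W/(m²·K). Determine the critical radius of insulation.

r_cr ≈ 11.1 mm

For a cylinder r_cr = k/h = 0.0569/5.12
r_cr = 11.1 mm; since the bare radius (7.1 mm) is below r_cr, adding a thin layer of insulation will *increase* heat loss.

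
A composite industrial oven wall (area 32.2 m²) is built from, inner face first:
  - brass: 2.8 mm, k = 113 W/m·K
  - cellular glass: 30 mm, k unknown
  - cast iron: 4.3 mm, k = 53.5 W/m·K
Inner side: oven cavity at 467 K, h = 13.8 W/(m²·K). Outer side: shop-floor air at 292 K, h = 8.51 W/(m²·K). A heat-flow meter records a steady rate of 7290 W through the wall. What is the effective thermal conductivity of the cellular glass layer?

Thermal resistances in series:
R_inner film = 1/(h_i·A) = 1/(13.8×32.2) = 0.00225 K/W
R_brass = L/(kA) = 0.0028/(113×32.2) = 7.695×10^-7 K/W
R_cast iron = L/(kA) = 0.0043/(53.5×32.2) = 2.496×10^-6 K/W
R_outer film = 1/(h_o·A) = 1/(8.51×32.2) = 0.003649 K/W
Sum of known resistances R_other = 0.005903 K/W
Total R = ΔT/Q = 175/7290 = 0.02401 K/W
R_cellular glass = R_total − R_other = 0.0181 K/W
k = L/(R·A) = 0.03/(0.0181×32.2)

k ≈ 0.0515 W/(m·K)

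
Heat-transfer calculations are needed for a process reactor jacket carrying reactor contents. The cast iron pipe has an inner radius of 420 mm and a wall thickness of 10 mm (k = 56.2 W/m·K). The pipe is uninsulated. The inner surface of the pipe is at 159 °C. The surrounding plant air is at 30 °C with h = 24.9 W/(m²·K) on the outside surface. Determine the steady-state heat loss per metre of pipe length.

q′ ≈ 8640 W/m

Radial resistances (cylindrical: R_cond = ln(r_o/r_i)/(2πkL), R_conv = 1/(h·2πrL)):
R_cast iron pipe wall = ln(430/420)/(2π×56.2×1) = 6.664×10^-5 K/W
R_outer film = 1/(h_o·2πr_oL) = 1/(24.9×2π×0.43×1) = 0.01486 K/W
R_total = 0.01493 K/W
Q = ΔT/R_total = 129/0.01493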